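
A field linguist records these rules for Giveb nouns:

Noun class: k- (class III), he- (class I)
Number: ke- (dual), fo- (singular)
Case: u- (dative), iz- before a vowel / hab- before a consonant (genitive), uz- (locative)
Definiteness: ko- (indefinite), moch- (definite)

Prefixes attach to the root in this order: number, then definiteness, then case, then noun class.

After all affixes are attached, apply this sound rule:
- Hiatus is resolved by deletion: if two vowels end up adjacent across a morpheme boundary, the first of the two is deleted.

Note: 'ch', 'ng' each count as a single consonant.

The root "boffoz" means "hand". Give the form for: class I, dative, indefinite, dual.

Attach number dual ke- → keboffoz.
Attach definiteness indefinite ko- → kokeboffoz.
Attach case dative u- → ukokeboffoz.
Attach noun class class I he- → heukokeboffoz.
Apply vowel deletion: heukokeboffoz → hukokeboffoz.

hukokeboffoz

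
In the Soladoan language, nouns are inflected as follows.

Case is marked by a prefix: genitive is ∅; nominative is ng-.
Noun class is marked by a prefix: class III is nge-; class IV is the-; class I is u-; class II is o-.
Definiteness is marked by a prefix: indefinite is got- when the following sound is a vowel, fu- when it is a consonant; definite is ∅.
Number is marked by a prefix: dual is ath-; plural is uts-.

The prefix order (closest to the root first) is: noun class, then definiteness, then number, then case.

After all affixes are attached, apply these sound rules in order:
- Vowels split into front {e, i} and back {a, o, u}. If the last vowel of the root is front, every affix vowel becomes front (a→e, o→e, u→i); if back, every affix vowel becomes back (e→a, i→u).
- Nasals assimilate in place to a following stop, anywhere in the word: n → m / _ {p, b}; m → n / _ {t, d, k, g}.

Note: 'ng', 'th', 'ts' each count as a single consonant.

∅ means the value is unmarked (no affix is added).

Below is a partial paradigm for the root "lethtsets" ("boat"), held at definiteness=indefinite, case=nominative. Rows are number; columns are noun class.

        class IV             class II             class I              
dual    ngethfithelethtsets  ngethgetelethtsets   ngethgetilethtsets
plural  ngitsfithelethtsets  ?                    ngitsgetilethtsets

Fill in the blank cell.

ngitsgetelethtsets

Attach noun class class II o- → olethtsets.
Attach definiteness indefinite got- (before vowel 'o') → gotolethtsets.
Attach number plural uts- → utsgotolethtsets.
Attach case nominative ng- → ngutsgotolethtsets.
Apply vowel harmony: ngutsgotolethtsets → ngitsgetelethtsets.
Nasal assimilation: no change.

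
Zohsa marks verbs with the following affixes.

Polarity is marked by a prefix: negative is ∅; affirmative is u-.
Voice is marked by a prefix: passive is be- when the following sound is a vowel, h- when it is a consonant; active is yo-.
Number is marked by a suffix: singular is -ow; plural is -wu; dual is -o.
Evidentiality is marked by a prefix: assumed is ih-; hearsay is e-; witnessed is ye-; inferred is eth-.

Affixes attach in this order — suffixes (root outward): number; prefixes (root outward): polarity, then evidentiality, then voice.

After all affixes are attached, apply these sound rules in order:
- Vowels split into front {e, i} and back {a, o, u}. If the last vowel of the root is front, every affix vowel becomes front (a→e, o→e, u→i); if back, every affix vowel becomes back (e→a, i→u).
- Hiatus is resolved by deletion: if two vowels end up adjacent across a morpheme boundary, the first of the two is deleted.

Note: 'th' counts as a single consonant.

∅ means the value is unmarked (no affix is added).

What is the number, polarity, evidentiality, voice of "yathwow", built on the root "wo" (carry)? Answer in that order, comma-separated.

singular, negative, inferred, active

Segment: yo-eth-wo-ow.
number: -ow → singular.
polarity: ∅ → negative.
evidentiality: eth- → inferred.
voice: yo- → active.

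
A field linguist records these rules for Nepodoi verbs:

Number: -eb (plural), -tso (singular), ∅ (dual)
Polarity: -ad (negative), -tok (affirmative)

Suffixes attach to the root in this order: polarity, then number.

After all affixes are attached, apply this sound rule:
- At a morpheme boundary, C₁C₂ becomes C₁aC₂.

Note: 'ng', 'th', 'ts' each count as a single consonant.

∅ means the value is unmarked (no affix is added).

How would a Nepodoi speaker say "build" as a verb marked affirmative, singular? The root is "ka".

Attach polarity affirmative -tok → katok.
Attach number singular -tso → katoktso.
Apply epenthesis: katoktso → katokatso.

katokatso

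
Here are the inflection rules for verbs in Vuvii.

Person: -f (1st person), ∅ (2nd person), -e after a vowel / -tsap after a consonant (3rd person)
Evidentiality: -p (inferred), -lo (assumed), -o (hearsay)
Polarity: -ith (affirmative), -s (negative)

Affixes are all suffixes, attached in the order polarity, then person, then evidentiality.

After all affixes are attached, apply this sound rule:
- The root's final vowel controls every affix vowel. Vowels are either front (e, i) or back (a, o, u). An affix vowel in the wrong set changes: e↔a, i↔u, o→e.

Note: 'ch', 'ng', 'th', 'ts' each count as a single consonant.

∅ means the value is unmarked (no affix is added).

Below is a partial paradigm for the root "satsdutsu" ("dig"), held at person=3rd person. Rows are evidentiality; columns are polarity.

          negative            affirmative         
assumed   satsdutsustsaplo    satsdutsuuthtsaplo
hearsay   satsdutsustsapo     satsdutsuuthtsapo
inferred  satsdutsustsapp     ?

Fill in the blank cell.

Attach polarity affirmative -ith → satsdutsuith.
Attach person 3rd person -tsap (after consonant 'th') → satsdutsuithtsap.
Attach evidentiality inferred -p → satsdutsuithtsapp.
Apply vowel harmony: satsdutsuithtsapp → satsdutsuuthtsapp.

satsdutsuuthtsapp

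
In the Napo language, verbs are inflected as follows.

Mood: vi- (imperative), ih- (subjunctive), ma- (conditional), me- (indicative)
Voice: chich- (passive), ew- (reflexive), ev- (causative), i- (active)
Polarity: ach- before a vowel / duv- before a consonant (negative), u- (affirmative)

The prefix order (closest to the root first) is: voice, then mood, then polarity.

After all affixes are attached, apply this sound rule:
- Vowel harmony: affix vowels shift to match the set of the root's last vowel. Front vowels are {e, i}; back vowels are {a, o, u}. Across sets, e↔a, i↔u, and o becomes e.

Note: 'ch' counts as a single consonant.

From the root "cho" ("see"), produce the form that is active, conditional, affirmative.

Attach voice active i- → icho.
Attach mood conditional ma- → maicho.
Attach polarity affirmative u- → umaicho.
Apply vowel harmony: umaicho → umaucho.

umaucho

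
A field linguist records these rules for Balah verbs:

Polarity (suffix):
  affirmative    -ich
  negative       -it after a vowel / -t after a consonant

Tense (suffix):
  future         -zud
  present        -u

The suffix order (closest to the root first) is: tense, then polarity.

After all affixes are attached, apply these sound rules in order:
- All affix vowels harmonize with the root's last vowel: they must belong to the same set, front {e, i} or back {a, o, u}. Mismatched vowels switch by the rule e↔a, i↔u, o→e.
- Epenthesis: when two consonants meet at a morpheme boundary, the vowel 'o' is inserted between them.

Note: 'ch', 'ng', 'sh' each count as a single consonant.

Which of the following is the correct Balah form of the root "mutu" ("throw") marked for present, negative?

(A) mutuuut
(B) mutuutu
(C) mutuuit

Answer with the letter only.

Attach tense present -u → mutuu.
Attach polarity negative -it (after vowel 'u') → mutuuit.
Apply vowel harmony: mutuuit → mutuuut.
Epenthesis: no change.
So the correct form is mutuuut, option (A).
(C) mutuuit is wrong: it fails to apply the sound rule(s).
(B) mutuutu is wrong: it has the affixes in the wrong order.

A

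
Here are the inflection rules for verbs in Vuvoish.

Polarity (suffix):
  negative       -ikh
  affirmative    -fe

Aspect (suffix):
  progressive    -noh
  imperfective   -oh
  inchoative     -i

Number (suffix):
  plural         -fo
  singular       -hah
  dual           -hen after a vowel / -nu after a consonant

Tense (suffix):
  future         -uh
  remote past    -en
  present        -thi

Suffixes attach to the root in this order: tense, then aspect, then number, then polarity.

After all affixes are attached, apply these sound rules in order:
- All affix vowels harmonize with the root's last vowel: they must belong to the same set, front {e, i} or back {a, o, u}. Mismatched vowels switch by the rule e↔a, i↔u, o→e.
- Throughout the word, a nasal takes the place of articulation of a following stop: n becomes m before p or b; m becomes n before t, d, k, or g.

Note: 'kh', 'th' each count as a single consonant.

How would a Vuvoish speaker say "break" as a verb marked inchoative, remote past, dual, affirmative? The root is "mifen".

Attach tense remote past -en → mifenen.
Attach aspect inchoative -i → mifeneni.
Attach number dual -hen (after vowel 'i') → mifenenihen.
Attach polarity affirmative -fe → mifenenihenfe.
Vowel harmony: no change.
Nasal assimilation: no change.

mifenenihenfe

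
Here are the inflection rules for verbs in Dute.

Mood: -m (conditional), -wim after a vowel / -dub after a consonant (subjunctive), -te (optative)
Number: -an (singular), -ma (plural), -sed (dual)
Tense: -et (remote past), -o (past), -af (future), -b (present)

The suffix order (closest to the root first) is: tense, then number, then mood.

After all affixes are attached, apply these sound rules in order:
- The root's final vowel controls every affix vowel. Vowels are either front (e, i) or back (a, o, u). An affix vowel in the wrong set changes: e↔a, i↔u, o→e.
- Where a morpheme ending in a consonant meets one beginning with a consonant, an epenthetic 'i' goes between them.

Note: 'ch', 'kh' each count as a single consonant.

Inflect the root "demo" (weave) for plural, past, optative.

Attach tense past -o → demoo.
Attach number plural -ma → demooma.
Attach mood optative -te → demoomate.
Apply vowel harmony: demoomate → demoomata.
Epenthesis: no change.

demoomata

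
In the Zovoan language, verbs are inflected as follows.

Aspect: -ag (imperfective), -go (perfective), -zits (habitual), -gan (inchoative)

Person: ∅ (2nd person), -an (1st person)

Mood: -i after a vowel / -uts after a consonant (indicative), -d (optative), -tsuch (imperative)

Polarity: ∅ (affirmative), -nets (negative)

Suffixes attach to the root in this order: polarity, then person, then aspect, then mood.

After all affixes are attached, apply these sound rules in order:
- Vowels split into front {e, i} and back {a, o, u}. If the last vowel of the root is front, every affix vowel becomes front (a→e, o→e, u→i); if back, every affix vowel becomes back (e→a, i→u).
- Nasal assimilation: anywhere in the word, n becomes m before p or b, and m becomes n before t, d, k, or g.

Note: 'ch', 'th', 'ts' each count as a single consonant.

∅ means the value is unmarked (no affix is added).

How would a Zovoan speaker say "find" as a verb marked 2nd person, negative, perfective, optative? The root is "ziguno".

Attach polarity negative -nets → zigunonets.
person = 2nd person: zero marking, form stays zigunonets.
Attach aspect perfective -go → zigunonetsgo.
Attach mood optative -d → zigunonetsgod.
Apply vowel harmony: zigunonetsgod → zigunonatsgod.
Nasal assimilation: no change.

zigunonatsgod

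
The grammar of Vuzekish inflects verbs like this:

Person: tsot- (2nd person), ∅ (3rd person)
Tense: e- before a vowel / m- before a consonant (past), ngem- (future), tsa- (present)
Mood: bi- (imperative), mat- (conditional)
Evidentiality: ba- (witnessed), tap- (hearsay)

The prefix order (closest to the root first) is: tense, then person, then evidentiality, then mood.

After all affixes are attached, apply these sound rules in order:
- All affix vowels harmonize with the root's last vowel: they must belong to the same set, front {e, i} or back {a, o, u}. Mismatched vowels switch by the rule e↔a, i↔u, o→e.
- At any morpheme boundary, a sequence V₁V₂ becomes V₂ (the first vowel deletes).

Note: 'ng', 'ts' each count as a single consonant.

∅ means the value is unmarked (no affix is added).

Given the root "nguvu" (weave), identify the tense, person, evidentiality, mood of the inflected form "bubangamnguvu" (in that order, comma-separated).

future, 3rd person, witnessed, imperative

Segment: bi-ba-ngem-nguvu.
tense: ngem- → future.
person: ∅ → 3rd person.
evidentiality: ba- → witnessed.
mood: bi- → imperative.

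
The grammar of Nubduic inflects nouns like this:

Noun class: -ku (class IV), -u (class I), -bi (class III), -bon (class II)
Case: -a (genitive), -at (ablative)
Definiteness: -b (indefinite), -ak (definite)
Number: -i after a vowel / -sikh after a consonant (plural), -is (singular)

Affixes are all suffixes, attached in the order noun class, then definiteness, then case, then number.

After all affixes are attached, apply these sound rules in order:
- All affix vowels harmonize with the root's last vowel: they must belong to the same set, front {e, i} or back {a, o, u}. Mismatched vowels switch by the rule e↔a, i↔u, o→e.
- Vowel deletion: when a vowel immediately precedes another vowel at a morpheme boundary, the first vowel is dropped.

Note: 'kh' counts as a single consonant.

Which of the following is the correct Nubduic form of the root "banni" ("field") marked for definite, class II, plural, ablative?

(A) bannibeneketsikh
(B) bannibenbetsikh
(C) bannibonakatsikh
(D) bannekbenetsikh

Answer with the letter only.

Attach noun class class II -bon → bannibon.
Attach definiteness definite -ak → bannibonak.
Attach case ablative -at → bannibonakat.
Attach number plural -sikh (after consonant 't') → bannibonakatsikh.
Apply vowel harmony: bannibonakatsikh → bannibeneketsikh.
Vowel deletion: no change.
So the correct form is bannibeneketsikh, option (A).
(C) bannibonakatsikh is wrong: it fails to apply the sound rule(s).
(B) bannibenbetsikh is wrong: it uses indefinite instead of definite for definiteness.
(D) bannekbenetsikh is wrong: it has the affixes in the wrong order.

A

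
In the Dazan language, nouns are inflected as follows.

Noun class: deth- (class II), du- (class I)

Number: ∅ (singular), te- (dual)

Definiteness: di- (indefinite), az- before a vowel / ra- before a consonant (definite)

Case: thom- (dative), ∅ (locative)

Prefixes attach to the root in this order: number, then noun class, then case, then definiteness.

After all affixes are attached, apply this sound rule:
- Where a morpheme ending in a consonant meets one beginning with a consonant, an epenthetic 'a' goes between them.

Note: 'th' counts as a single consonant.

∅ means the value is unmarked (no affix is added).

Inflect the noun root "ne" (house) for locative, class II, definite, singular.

number = singular: zero marking, form stays ne.
Attach noun class class II deth- → dethne.
case = locative: zero marking, form stays dethne.
Attach definiteness definite ra- (before consonant 'd') → radethne.
Apply epenthesis: radethne → radethane.

radethane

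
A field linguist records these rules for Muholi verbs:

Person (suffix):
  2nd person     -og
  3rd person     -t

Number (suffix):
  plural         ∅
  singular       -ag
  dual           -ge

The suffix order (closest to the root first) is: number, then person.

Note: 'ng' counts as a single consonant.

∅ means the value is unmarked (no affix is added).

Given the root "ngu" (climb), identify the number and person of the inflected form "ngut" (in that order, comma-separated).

plural, 3rd person

Segment: ngu-t.
number: ∅ → plural.
person: -t → 3rd person.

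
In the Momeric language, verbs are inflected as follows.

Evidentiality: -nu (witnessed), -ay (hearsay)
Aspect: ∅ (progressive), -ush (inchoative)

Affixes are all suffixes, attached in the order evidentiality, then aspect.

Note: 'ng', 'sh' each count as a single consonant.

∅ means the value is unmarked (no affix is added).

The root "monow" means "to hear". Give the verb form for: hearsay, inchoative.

Attach evidentiality hearsay -ay → monoway.
Attach aspect inchoative -ush → monowayush.

monowayush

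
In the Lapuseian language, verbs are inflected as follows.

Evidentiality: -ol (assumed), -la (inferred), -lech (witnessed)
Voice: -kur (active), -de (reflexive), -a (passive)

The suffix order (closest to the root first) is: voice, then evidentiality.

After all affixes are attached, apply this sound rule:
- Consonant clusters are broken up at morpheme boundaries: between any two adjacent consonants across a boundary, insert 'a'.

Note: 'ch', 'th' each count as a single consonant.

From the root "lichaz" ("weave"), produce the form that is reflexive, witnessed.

lichazadelech

Attach voice reflexive -de → lichazde.
Attach evidentiality witnessed -lech → lichazdelech.
Apply epenthesis: lichazdelech → lichazadelech.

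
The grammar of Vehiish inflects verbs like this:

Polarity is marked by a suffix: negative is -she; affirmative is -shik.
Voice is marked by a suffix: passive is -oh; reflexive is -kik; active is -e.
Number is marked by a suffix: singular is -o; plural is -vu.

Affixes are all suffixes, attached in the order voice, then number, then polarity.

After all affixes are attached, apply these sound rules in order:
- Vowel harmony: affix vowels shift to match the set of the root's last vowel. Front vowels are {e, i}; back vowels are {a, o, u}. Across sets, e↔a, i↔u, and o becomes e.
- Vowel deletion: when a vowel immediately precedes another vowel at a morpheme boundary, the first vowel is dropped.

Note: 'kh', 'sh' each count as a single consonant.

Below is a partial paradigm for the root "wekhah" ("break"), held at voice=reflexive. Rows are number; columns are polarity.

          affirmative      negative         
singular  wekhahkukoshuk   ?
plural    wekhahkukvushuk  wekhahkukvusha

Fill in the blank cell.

wekhahkukosha

Attach voice reflexive -kik → wekhahkik.
Attach number singular -o → wekhahkiko.
Attach polarity negative -she → wekhahkikoshe.
Apply vowel harmony: wekhahkikoshe → wekhahkukosha.
Vowel deletion: no change.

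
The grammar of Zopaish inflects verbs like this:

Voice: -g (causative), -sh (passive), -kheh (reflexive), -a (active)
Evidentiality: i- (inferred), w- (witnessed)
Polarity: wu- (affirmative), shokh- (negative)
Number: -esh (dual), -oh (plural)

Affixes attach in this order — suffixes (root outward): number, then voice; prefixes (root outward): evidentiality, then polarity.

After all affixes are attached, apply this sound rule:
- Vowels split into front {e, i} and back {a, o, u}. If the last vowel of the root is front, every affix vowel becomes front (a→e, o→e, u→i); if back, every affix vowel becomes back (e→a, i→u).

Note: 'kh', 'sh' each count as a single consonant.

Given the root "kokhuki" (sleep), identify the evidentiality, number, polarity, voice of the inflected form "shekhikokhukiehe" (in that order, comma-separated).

Segment: shokh-i-kokhuki-oh-a.
evidentiality: i- → inferred.
number: -oh → plural.
polarity: shokh- → negative.
voice: -a → active.

inferred, plural, negative, active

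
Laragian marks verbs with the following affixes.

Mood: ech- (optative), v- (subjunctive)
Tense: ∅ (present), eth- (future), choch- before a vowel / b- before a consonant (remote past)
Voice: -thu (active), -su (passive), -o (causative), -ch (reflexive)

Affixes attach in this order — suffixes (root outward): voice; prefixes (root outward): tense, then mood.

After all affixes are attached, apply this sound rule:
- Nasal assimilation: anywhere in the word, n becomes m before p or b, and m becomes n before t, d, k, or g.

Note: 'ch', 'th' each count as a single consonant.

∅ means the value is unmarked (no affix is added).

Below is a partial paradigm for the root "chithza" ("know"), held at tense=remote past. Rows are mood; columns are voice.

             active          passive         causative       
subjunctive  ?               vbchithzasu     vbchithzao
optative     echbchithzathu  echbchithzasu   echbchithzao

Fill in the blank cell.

Attach tense remote past b- (before consonant 'ch') → bchithza.
Attach mood subjunctive v- → vbchithza.
Attach voice active -thu → vbchithzathu.
Nasal assimilation: no change.

vbchithzathu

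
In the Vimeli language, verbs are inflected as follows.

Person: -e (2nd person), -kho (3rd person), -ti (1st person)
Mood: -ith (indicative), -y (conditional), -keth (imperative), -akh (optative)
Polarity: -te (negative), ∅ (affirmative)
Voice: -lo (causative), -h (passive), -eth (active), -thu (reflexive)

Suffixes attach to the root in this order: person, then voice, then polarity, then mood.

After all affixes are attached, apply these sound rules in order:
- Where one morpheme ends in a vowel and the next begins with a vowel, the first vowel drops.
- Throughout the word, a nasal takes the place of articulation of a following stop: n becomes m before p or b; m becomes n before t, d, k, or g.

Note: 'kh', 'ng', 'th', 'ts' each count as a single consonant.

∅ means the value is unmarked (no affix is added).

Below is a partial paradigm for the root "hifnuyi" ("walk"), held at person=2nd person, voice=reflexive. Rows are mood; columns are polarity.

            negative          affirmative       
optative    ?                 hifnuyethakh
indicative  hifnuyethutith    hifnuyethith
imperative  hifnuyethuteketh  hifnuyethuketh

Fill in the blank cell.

Attach person 2nd person -e → hifnuyie.
Attach voice reflexive -thu → hifnuyiethu.
Attach polarity negative -te → hifnuyiethute.
Attach mood optative -akh → hifnuyiethuteakh.
Apply vowel deletion: hifnuyiethuteakh → hifnuyethutakh.
Nasal assimilation: no change.

hifnuyethutakh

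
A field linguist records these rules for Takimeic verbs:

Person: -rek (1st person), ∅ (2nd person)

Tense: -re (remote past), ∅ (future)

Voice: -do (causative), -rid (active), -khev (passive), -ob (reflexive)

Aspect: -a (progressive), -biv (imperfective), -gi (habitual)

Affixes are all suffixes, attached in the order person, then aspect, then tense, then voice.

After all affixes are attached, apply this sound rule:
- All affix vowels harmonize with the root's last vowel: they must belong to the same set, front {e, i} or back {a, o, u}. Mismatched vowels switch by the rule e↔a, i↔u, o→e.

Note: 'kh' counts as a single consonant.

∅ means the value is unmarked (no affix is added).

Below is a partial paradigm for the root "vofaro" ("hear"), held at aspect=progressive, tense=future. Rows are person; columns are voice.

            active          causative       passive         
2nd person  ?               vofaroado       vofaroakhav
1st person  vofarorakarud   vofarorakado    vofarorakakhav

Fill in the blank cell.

person = 2nd person: zero marking, form stays vofaro.
Attach aspect progressive -a → vofaroa.
tense = future: zero marking, form stays vofaroa.
Attach voice active -rid → vofaroarid.
Apply vowel harmony: vofaroarid → vofaroarud.

vofaroarud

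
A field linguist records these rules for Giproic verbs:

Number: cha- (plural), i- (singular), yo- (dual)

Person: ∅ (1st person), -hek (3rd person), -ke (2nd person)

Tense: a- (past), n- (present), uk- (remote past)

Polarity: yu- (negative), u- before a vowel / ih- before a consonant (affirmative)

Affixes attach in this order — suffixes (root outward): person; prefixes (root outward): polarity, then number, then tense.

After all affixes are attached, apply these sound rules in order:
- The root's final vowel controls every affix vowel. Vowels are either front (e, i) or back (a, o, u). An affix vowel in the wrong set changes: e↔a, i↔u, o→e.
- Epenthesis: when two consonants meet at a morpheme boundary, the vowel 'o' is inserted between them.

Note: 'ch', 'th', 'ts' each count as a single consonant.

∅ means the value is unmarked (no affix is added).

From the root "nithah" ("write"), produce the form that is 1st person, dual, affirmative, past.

ayouhonithah

Attach polarity affirmative ih- (before consonant 'n') → ihnithah.
Attach number dual yo- → yoihnithah.
person = 1st person: zero marking, form stays yoihnithah.
Attach tense past a- → ayoihnithah.
Apply vowel harmony: ayoihnithah → ayouhnithah.
Apply epenthesis: ayouhnithah → ayouhonithah.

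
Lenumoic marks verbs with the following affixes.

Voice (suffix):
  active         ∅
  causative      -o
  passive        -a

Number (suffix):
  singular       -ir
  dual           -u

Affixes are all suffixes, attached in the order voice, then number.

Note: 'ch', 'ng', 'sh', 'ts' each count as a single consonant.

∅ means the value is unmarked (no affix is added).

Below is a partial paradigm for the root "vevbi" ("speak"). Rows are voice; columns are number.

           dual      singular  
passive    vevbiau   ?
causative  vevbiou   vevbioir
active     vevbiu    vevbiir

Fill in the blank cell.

vevbiair

Attach voice passive -a → vevbia.
Attach number singular -ir → vevbiair.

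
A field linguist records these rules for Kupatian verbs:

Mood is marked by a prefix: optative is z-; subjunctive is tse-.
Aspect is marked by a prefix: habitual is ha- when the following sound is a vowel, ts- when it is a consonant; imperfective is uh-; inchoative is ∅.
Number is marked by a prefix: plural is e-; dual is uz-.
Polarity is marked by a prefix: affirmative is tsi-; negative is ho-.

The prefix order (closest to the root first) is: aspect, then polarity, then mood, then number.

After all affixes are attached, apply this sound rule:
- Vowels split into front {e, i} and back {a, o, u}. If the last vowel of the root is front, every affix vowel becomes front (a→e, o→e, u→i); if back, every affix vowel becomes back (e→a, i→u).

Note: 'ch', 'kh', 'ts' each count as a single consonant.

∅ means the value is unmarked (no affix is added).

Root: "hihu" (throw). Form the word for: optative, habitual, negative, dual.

uzzhotshihu

Attach aspect habitual ts- (before consonant 'h') → tshihu.
Attach polarity negative ho- → hotshihu.
Attach mood optative z- → zhotshihu.
Attach number dual uz- → uzzhotshihu.
Vowel harmony: no change.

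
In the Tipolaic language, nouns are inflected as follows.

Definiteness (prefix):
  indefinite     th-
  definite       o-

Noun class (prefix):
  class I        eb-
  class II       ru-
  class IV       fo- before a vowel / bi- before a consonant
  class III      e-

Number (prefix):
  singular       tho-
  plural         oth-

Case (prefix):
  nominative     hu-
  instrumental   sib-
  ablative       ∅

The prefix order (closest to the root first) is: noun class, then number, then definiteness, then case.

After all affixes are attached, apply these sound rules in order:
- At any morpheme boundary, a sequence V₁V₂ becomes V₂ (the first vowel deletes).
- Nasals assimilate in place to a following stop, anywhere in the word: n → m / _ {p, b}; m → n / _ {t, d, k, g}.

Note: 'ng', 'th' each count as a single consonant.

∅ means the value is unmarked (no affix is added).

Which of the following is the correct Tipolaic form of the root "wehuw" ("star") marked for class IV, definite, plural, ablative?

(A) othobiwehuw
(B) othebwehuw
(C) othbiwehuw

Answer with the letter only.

Attach noun class class IV bi- (before consonant 'w') → biwehuw.
Attach number plural oth- → othbiwehuw.
Attach definiteness definite o- → oothbiwehuw.
case = ablative: zero marking, form stays oothbiwehuw.
Apply vowel deletion: oothbiwehuw → othbiwehuw.
Nasal assimilation: no change.
So the correct form is othbiwehuw, option (C).
(B) othebwehuw is wrong: it uses class I instead of class IV for noun class.
(A) othobiwehuw is wrong: it uses singular instead of plural for number.

C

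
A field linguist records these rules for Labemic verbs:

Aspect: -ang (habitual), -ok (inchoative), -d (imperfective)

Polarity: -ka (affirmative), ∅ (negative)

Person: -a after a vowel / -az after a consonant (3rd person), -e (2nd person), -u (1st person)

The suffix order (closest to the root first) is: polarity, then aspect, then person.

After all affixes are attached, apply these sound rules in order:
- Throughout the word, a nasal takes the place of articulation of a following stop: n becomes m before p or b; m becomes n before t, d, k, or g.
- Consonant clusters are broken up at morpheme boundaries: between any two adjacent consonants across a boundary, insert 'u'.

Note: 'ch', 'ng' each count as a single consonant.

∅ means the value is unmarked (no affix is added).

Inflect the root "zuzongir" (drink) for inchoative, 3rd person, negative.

polarity = negative: zero marking, form stays zuzongir.
Attach aspect inchoative -ok → zuzongirok.
Attach person 3rd person -az (after consonant 'k') → zuzongirokaz.
Nasal assimilation: no change.
Epenthesis: no change.

zuzongirokaz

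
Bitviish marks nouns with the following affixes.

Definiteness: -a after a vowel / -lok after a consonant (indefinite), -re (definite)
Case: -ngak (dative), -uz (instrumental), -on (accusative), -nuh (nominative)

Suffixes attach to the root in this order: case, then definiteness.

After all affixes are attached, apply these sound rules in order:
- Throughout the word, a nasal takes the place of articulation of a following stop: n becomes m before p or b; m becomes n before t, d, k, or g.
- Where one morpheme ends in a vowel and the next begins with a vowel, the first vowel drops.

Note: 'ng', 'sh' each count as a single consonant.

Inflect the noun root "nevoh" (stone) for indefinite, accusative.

Attach case accusative -on → nevohon.
Attach definiteness indefinite -lok (after consonant 'n') → nevohonlok.
Nasal assimilation: no change.
Vowel deletion: no change.

nevohonlok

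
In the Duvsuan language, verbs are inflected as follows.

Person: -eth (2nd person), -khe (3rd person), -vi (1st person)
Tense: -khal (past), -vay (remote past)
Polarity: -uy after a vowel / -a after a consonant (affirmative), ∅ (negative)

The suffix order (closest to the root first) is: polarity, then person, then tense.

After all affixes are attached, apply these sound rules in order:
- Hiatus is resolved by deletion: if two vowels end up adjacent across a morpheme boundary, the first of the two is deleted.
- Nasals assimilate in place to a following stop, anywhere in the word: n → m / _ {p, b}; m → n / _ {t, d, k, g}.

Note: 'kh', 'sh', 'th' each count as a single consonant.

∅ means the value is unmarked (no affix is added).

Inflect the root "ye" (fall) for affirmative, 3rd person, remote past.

yuykhevay

Attach polarity affirmative -uy (after vowel 'e') → yeuy.
Attach person 3rd person -khe → yeuykhe.
Attach tense remote past -vay → yeuykhevay.
Apply vowel deletion: yeuykhevay → yuykhevay.
Nasal assimilation: no change.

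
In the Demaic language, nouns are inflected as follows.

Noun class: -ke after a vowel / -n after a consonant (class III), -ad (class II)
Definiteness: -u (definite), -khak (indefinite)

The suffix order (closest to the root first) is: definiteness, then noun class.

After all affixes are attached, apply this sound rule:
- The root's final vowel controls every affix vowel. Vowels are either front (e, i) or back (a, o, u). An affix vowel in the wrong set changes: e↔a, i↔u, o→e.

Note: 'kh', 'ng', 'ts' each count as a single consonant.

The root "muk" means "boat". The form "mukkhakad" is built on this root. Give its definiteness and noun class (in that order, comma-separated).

indefinite, class II

Segment: muk-khak-ad.
definiteness: -khak → indefinite.
noun class: -ad → class II.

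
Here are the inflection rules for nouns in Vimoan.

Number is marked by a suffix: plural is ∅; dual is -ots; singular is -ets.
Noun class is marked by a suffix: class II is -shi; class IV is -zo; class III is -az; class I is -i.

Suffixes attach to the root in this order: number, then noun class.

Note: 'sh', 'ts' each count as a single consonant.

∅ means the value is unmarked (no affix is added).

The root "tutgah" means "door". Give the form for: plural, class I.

tutgahi

number = plural: zero marking, form stays tutgah.
Attach noun class class I -i → tutgahi.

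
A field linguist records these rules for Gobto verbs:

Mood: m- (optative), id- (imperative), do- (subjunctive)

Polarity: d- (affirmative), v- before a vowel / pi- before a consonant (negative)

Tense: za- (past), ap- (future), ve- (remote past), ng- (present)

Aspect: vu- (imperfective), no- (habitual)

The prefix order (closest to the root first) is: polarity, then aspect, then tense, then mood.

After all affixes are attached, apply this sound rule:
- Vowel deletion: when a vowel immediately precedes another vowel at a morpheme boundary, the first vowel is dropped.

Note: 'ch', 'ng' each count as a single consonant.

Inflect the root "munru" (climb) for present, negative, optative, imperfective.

Attach polarity negative pi- (before consonant 'm') → pimunru.
Attach aspect imperfective vu- → vupimunru.
Attach tense present ng- → ngvupimunru.
Attach mood optative m- → mngvupimunru.
Vowel deletion: no change.

mngvupimunru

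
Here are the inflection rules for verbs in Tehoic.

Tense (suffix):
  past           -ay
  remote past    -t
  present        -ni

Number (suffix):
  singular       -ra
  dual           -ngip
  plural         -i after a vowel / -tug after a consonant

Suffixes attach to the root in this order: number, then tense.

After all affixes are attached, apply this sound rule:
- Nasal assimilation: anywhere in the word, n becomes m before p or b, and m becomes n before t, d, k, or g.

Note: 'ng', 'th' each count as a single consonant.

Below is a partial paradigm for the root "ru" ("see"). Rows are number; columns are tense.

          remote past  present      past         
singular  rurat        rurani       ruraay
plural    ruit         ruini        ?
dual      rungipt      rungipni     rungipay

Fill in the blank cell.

Attach number plural -i (after vowel 'u') → rui.
Attach tense past -ay → ruiay.
Nasal assimilation: no change.

ruiay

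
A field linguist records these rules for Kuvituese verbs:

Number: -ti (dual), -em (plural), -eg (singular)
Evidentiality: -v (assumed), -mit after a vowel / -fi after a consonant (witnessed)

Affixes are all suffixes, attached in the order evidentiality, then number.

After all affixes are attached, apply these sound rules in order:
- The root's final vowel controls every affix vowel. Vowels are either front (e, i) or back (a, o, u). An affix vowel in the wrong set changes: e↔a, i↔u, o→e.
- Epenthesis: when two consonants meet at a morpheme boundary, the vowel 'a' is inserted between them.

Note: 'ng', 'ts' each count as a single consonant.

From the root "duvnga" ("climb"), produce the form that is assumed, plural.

Attach evidentiality assumed -v → duvngav.
Attach number plural -em → duvngavem.
Apply vowel harmony: duvngavem → duvngavam.
Epenthesis: no change.

duvngavam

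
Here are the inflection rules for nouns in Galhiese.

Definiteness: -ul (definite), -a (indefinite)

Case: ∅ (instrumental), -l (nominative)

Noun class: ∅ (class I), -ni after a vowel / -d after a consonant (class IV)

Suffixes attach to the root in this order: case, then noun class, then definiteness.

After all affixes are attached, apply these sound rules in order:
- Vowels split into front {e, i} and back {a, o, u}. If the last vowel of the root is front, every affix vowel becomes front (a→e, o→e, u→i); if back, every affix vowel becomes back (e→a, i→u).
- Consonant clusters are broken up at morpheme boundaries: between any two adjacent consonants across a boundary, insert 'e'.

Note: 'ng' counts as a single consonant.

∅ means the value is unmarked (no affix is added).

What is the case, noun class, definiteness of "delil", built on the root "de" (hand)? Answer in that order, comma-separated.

nominative, class I, definite

Segment: de-l-ul.
case: -l → nominative.
noun class: ∅ → class I.
definiteness: -ul → definite.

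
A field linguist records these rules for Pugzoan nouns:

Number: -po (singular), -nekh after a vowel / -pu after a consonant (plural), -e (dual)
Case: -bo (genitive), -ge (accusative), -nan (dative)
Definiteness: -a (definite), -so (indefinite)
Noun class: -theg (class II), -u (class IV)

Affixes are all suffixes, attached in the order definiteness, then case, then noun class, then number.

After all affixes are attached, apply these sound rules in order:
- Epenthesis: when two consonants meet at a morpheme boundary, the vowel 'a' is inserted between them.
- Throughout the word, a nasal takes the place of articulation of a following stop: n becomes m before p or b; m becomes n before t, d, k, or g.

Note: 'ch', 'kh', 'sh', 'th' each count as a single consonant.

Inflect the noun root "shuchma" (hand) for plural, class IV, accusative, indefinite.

shuchmasogeunekh

Attach definiteness indefinite -so → shuchmaso.
Attach case accusative -ge → shuchmasoge.
Attach noun class class IV -u → shuchmasogeu.
Attach number plural -nekh (after vowel 'u') → shuchmasogeunekh.
Epenthesis: no change.
Nasal assimilation: no change.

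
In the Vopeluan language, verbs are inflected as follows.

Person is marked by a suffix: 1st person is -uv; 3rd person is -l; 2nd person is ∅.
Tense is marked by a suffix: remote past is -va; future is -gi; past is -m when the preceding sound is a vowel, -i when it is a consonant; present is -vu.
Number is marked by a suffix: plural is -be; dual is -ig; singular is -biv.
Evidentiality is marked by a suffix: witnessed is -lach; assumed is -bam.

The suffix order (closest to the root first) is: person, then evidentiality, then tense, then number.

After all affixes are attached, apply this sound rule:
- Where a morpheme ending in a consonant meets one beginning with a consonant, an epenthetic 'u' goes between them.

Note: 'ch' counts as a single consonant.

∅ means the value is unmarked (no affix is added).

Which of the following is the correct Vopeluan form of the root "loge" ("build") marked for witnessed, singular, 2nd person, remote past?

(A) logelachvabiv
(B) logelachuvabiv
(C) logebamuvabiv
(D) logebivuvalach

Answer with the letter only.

person = 2nd person: zero marking, form stays loge.
Attach evidentiality witnessed -lach → logelach.
Attach tense remote past -va → logelachva.
Attach number singular -biv → logelachvabiv.
Apply epenthesis: logelachvabiv → logelachuvabiv.
So the correct form is logelachuvabiv, option (B).
(D) logebivuvalach is wrong: it has the affixes in the wrong order.
(A) logelachvabiv is wrong: it fails to apply the sound rule(s).
(C) logebamuvabiv is wrong: it uses assumed instead of witnessed for evidentiality.

B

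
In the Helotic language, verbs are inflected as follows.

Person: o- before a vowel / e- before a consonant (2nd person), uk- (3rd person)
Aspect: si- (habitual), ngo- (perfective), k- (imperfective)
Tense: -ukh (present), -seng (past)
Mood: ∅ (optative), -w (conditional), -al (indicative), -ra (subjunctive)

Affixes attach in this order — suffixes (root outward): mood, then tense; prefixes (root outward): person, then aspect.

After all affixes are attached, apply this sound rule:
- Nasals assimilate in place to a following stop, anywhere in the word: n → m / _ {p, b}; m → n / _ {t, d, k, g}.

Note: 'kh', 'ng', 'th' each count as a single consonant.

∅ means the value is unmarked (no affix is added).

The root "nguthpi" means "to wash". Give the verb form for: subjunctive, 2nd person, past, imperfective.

Attach mood subjunctive -ra → nguthpira.
Attach person 2nd person e- (before consonant 'ng') → enguthpira.
Attach aspect imperfective k- → kenguthpira.
Attach tense past -seng → kenguthpiraseng.
Nasal assimilation: no change.

kenguthpiraseng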